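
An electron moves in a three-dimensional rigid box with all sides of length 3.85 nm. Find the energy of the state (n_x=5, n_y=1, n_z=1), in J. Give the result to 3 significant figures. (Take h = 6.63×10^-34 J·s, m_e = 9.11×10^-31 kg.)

E = 1.10×10^-19 J

For a 3D rectangular well E = (h²/8m_e)·Σ n_i²/L_i² = (6.63×10^-34)²/(8·9.11×10^-31) · [5²/(3.85 nm)² + 1²/(3.85 nm)² + 1²/(3.85 nm)²].
Evaluating gives E = 1.10×10^-19 J.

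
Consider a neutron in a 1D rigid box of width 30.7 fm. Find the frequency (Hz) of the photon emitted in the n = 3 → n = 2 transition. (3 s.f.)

E_1 = h²/(8m_nL²) = 3.476×10^-14 J and ΔE = (3² − 2²)E_1 = 1.738×10^-13 J.
f = ΔE/h = 1.738×10^-13/6.626×10^-34 = 2.62×10^20 Hz.

f = 2.62×10^20 Hz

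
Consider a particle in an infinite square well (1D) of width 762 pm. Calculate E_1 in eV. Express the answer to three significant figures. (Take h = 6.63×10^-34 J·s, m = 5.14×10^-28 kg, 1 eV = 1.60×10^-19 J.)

E_1 = 0.00115 eV

For an infinite well E_n = n²h²/(8mL²), so E_1 = h²/(8mL²) = (6.63×10^-34)²/(8·5.14×10^-28·(7.62×10^-10 m)²) = 1.841×10^-22 J.
Converting, E_1 = 1.841×10^-22 J / (1.60×10^-19 J/eV) = 0.00115 eV.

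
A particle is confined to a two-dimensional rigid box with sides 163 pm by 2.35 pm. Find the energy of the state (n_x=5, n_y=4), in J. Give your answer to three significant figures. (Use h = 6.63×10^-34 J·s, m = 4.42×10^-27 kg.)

For a 2D rectangular well E = (h²/8m)·Σ n_i²/L_i² = (6.63×10^-34)²/(8·4.42×10^-27) · [5²/(163 pm)² + 4²/(2.35 pm)²].
Evaluating gives E = 3.60×10^-17 J.

E = 3.60×10^-17 J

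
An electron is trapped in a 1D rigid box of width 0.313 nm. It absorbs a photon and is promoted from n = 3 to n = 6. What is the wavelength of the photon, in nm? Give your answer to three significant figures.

E_1 = h²/(8m_eL²) = 6.150×10^-19 J, so ΔE = (6² − 3²)E_1 = 1.661×10^-17 J.
λ = hc/ΔE = (6.626×10^-34·2.998×10^8)/1.661×10^-17 = 1.20×10^-8 m = 12.0 nm.

λ = 12.0 nm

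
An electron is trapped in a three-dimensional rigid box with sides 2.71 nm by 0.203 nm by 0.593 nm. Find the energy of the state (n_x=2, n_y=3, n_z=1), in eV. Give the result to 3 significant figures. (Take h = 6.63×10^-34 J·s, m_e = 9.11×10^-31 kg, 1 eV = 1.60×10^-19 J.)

For a 3D rectangular well E = (h²/8m_e)·Σ n_i²/L_i² = (6.63×10^-34)²/(8·9.11×10^-31) · [2²/(2.71 nm)² + 3²/(0.203 nm)² + 1²/(0.593 nm)²].
Evaluating gives E = 1.338×10^-17 J = 83.6 eV.

E = 83.6 eV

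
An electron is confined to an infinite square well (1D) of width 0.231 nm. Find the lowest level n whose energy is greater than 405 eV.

n = 8

E_1 = h²/(8m_eL²) = 1.129×10^-18 J = 7.047 eV.
Need n² > 405/7.047 = 57.47, i.e. n > 7.581.
The smallest integer satisfying this is n = 8.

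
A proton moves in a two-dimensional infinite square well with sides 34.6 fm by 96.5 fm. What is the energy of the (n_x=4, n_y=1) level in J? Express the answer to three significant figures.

E = 4.42×10^-13 J

For a 2D rectangular well E = (h²/8m_p)·Σ n_i²/L_i² = (6.626×10^-34)²/(8·1.673×10^-27) · [4²/(34.6 fm)² + 1²/(96.5 fm)²].
Evaluating gives E = 4.42×10^-13 J.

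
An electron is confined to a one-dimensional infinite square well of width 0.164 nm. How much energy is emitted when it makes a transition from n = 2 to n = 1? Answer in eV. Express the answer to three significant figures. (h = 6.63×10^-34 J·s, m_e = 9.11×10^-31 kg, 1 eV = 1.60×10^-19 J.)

|ΔE| = 42.0 eV

E_1 = h²/(8m_eL²) = 2.242×10^-18 J.
|ΔE| = |2² − 1²|·E_1 = 3·2.242×10^-18 J = 6.726×10^-18 J = 42.0 eV.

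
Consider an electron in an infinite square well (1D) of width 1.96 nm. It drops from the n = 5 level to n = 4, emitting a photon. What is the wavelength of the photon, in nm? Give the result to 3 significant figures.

E_1 = h²/(8m_eL²) = 1.568×10^-20 J, so ΔE = (5² − 4²)E_1 = 1.411×10^-19 J.
λ = hc/ΔE = (6.626×10^-34·2.998×10^8)/1.411×10^-19 = 1.41×10^-6 m = 1.41×10^3 nm.

λ = 1.41×10^3 nm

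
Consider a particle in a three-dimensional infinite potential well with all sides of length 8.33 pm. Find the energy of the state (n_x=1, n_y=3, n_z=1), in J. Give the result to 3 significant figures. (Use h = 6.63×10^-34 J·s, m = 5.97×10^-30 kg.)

E = 1.46×10^-15 J

For a 3D rectangular well E = (h²/8m)·Σ n_i²/L_i² = (6.63×10^-34)²/(8·5.97×10^-30) · [1²/(8.33 pm)² + 3²/(8.33 pm)² + 1²/(8.33 pm)²].
Evaluating gives E = 1.46×10^-15 J.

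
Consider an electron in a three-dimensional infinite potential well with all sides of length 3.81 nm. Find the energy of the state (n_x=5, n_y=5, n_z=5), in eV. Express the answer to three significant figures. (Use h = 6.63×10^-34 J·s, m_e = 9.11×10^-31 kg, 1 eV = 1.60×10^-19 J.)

For a 3D rectangular well E = (h²/8m_e)·Σ n_i²/L_i² = (6.63×10^-34)²/(8·9.11×10^-31) · [5²/(3.81 nm)² + 5²/(3.81 nm)² + 5²/(3.81 nm)²].
Evaluating gives E = 3.116×10^-19 J = 1.95 eV.

E = 1.95 eV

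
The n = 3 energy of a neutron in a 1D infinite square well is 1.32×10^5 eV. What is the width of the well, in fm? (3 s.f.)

From E_n = n²h²/(8m_nL²), L = n·h/√(8m_nE_n).
E_3 = 1.32×10^5 eV = 2.115×10^-14 J, so L = 3·6.626×10^-34/√(8·1.675×10^-27·2.115×10^-14) = 1.18×10^-13 m = 118 fm.

L = 118 fm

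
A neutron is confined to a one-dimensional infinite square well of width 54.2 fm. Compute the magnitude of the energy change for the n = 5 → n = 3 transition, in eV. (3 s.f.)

|ΔE| = 1.11×10^6 eV

E_1 = h²/(8m_nL²) = 1.115×10^-14 J.
|ΔE| = |5² − 3²|·E_1 = 16·1.115×10^-14 J = 1.784×10^-13 J = 1.11×10^6 eV.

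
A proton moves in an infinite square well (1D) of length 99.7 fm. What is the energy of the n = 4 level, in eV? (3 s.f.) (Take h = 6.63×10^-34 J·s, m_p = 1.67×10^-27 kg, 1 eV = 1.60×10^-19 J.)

E_4 = 3.31×10^5 eV

For an infinite well E_n = n²h²/(8m_pL²), so E_1 = h²/(8m_pL²) = (6.63×10^-34)²/(8·1.67×10^-27·(9.97×10^-14 m)²) = 3.310×10^-15 J.
Then E_4 = 4²·E_1 = 16·3.310×10^-15 J = 5.296×10^-14 J.
Converting, E_4 = 5.296×10^-14 J / (1.60×10^-19 J/eV) = 3.31×10^5 eV.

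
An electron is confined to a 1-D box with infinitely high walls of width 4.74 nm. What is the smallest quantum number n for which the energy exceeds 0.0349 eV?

E_1 = h²/(8m_eL²) = 2.682×10^-21 J = 0.01674 eV.
Need n² > 0.0349/0.01674 = 2.085, i.e. n > 1.444.
The smallest integer satisfying this is n = 2.

n = 2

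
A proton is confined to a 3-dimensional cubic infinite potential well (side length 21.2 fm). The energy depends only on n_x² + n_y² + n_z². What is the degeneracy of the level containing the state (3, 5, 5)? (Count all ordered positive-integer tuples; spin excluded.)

The level has n_x² + n_y² + n_z² = 59. The ordered positive-integer solutions are (1, 3, 7), (1, 7, 3), (3, 1, 7), (3, 5, 5), (3, 7, 1), (5, 3, 5), (5, 5, 3), (7, 1, 3), (7, 3, 1).
That gives 9 states.

degeneracy = 9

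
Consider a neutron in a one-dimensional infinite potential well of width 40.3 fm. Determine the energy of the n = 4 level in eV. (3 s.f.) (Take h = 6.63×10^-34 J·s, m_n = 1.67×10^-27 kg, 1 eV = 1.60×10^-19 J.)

E_4 = 2.03×10^6 eV

For an infinite well E_n = n²h²/(8m_nL²), so E_1 = h²/(8m_nL²) = (6.63×10^-34)²/(8·1.67×10^-27·(4.03×10^-14 m)²) = 2.026×10^-14 J.
Then E_4 = 4²·E_1 = 16·2.026×10^-14 J = 3.242×10^-13 J.
Converting, E_4 = 3.242×10^-13 J / (1.60×10^-19 J/eV) = 2.03×10^6 eV.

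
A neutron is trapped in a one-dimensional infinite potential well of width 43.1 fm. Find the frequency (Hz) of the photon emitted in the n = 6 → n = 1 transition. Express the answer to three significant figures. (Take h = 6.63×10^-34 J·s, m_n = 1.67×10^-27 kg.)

f = 9.35×10^20 Hz

E_1 = h²/(8m_nL²) = 1.771×10^-14 J and ΔE = (6² − 1²)E_1 = 6.199×10^-13 J.
f = ΔE/h = 6.199×10^-13/6.63×10^-34 = 9.35×10^20 Hz.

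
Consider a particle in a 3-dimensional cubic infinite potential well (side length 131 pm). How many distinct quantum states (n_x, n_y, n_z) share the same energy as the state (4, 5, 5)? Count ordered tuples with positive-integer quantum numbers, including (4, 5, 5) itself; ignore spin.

The level has n_x² + n_y² + n_z² = 66. The ordered positive-integer solutions are (1, 1, 8), (1, 4, 7), (1, 7, 4), (1, 8, 1), (4, 1, 7), (4, 5, 5), (4, 7, 1), (5, 4, 5), (5, 5, 4), (7, 1, 4), (7, 4, 1), (8, 1, 1).
That gives 12 states.

degeneracy = 12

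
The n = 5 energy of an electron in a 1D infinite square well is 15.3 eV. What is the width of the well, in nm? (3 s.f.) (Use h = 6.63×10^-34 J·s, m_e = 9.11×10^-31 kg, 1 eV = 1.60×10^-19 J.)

From E_n = n²h²/(8m_eL²), L = n·h/√(8m_eE_n).
E_5 = 15.3 eV = 2.448×10^-18 J, so L = 5·6.63×10^-34/√(8·9.11×10^-31·2.448×10^-18) = 7.85×10^-10 m = 0.785 nm.

L = 0.785 nm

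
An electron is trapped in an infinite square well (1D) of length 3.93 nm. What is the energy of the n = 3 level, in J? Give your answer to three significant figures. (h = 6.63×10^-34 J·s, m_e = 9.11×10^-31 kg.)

E_3 = 3.51×10^-20 J

For an infinite well E_n = n²h²/(8m_eL²), so E_1 = h²/(8m_eL²) = (6.63×10^-34)²/(8·9.11×10^-31·(3.93×10^-9 m)²) = 3.905×10^-21 J.
Then E_3 = 3²·E_1 = 9·3.905×10^-21 J = 3.51×10^-20 J.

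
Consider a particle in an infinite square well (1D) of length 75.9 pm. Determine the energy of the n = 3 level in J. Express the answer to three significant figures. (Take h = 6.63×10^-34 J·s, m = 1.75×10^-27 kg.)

For an infinite well E_n = n²h²/(8mL²), so E_1 = h²/(8mL²) = (6.63×10^-34)²/(8·1.75×10^-27·(7.59×10^-11 m)²) = 5.450×10^-21 J.
Then E_3 = 3²·E_1 = 9·5.450×10^-21 J = 4.91×10^-20 J.

E_3 = 4.91×10^-20 J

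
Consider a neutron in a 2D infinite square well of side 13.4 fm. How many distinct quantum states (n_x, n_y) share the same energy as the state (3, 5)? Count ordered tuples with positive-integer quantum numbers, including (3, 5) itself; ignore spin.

The level has n_x² + n_y² = 34. The ordered positive-integer solutions are (3, 5), (5, 3).
That gives 2 states.

degeneracy = 2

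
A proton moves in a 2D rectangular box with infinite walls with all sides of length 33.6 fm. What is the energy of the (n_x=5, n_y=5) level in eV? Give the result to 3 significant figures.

E = 9.07×10^6 eV

For a 2D rectangular well E = (h²/8m_p)·Σ n_i²/L_i² = (6.626×10^-34)²/(8·1.673×10^-27) · [5²/(33.6 fm)² + 5²/(33.6 fm)²].
Evaluating gives E = 1.453×10^-12 J = 9.07×10^6 eV.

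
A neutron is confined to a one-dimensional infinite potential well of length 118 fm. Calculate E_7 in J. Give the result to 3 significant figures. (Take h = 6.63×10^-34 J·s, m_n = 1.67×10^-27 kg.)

E_7 = 1.16×10^-13 J

For an infinite well E_n = n²h²/(8m_nL²), so E_1 = h²/(8m_nL²) = (6.63×10^-34)²/(8·1.67×10^-27·(1.18×10^-13 m)²) = 2.363×10^-15 J.
Then E_7 = 7²·E_1 = 49·2.363×10^-15 J = 1.16×10^-13 J.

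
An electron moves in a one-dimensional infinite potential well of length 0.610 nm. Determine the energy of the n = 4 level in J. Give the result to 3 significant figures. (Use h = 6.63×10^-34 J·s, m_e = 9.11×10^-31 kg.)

E_4 = 2.59×10^-18 J

For an infinite well E_n = n²h²/(8m_eL²), so E_1 = h²/(8m_eL²) = (6.63×10^-34)²/(8·9.11×10^-31·(6.10×10^-10 m)²) = 1.621×10^-19 J.
Then E_4 = 4²·E_1 = 16·1.621×10^-19 J = 2.59×10^-18 J.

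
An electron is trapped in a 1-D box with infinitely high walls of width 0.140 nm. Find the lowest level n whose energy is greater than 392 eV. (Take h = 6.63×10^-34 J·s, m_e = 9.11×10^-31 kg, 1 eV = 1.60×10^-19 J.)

E_1 = h²/(8m_eL²) = 3.077×10^-18 J = 19.23 eV.
Need n² > 392/19.23 = 20.38, i.e. n > 4.514.
The smallest integer satisfying this is n = 5.

n = 5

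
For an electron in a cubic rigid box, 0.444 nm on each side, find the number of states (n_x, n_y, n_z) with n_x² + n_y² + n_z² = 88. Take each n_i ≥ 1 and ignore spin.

The level has n_x² + n_y² + n_z² = 88. The ordered positive-integer solutions are (4, 6, 6), (6, 4, 6), (6, 6, 4).
That gives 3 states.

degeneracy = 3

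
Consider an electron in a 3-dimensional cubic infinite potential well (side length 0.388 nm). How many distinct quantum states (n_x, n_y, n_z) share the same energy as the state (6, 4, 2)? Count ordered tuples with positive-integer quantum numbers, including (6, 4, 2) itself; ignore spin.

The level has n_x² + n_y² + n_z² = 56. The ordered positive-integer solutions are (2, 4, 6), (2, 6, 4), (4, 2, 6), (4, 6, 2), (6, 2, 4), (6, 4, 2).
That gives 6 states.

degeneracy = 6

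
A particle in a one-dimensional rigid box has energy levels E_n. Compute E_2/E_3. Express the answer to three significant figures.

0.444

E_n ∝ n², so E_2/E_3 = 2²/3² = 4/9 = 0.444.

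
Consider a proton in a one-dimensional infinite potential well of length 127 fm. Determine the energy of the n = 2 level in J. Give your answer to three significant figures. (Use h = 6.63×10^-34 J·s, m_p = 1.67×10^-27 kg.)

E_2 = 8.16×10^-15 J

For an infinite well E_n = n²h²/(8m_pL²), so E_1 = h²/(8m_pL²) = (6.63×10^-34)²/(8·1.67×10^-27·(1.27×10^-13 m)²) = 2.040×10^-15 J.
Then E_2 = 2²·E_1 = 4·2.040×10^-15 J = 8.16×10^-15 J.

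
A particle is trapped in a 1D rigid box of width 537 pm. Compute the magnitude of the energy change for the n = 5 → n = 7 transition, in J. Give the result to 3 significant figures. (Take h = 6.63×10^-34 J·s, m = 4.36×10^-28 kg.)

E_1 = h²/(8mL²) = 4.370×10^-22 J.
|ΔE| = |5² − 7²|·E_1 = 24·4.370×10^-22 J = 1.05×10^-20 J.

|ΔE| = 1.05×10^-20 J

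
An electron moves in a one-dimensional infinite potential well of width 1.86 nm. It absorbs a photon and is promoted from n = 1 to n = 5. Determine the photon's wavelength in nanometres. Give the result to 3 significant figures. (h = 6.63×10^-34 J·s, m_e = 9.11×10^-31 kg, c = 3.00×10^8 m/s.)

λ = 475 nm

E_1 = h²/(8m_eL²) = 1.743×10^-20 J, so ΔE = (5² − 1²)E_1 = 4.183×10^-19 J.
λ = hc/ΔE = (6.63×10^-34·3.00×10^8)/4.183×10^-19 = 4.75×10^-7 m = 475 nm.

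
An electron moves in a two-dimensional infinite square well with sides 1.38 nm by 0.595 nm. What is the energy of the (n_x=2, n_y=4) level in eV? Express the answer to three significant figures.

For a 2D rectangular well E = (h²/8m_e)·Σ n_i²/L_i² = (6.626×10^-34)²/(8·9.109×10^-31) · [2²/(1.38 nm)² + 4²/(0.595 nm)²].
Evaluating gives E = 2.849×10^-18 J = 17.8 eV.

E = 17.8 eV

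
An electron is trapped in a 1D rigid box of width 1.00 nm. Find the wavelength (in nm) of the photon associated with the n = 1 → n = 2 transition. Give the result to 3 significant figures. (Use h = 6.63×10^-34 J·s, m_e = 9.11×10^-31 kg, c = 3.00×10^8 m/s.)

λ = 1.10×10^3 nm

E_1 = h²/(8m_eL²) = 6.031×10^-20 J, so ΔE = (2² − 1²)E_1 = 1.809×10^-19 J.
λ = hc/ΔE = (6.63×10^-34·3.00×10^8)/1.809×10^-19 = 1.10×10^-6 m = 1.10×10^3 nm.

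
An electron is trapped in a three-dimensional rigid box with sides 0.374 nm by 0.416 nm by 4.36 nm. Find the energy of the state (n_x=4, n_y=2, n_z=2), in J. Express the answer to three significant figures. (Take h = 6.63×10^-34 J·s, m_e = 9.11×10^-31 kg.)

E = 8.31×10^-18 J

For a 3D rectangular well E = (h²/8m_e)·Σ n_i²/L_i² = (6.63×10^-34)²/(8·9.11×10^-31) · [4²/(0.374 nm)² + 2²/(0.416 nm)² + 2²/(4.36 nm)²].
Evaluating gives E = 8.31×10^-18 J.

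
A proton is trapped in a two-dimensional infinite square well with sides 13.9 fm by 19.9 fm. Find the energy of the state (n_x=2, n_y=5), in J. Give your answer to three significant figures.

E = 2.75×10^-12 J

For a 2D rectangular well E = (h²/8m_p)·Σ n_i²/L_i² = (6.626×10^-34)²/(8·1.673×10^-27) · [2²/(13.9 fm)² + 5²/(19.9 fm)²].
Evaluating gives E = 2.75×10^-12 J.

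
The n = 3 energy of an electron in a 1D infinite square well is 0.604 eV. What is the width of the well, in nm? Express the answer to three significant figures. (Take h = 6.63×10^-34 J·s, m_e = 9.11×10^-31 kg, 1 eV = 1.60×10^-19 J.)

From E_n = n²h²/(8m_eL²), L = n·h/√(8m_eE_n).
E_3 = 0.604 eV = 9.664×10^-20 J, so L = 3·6.63×10^-34/√(8·9.11×10^-31·9.664×10^-20) = 2.37×10^-9 m = 2.37 nm.

L = 2.37 nm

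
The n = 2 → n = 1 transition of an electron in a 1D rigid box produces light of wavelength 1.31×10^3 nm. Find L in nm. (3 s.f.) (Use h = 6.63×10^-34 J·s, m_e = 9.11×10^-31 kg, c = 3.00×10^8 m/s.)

L = 1.09 nm

The photon carries ΔE = hc/λ = 6.63×10^-34·3.00×10^8/1.31×10^-6 m = 1.518×10^-19 J.
Since ΔE = (2² − 1²)E_1, E_1 = 5.060×10^-20 J, and L = h/√(8m_eE_1) = 1.09×10^-9 m = 1.09 nm.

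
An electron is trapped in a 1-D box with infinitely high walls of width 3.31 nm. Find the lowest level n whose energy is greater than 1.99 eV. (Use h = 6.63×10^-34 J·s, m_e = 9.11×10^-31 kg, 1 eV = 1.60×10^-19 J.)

n = 8

E_1 = h²/(8m_eL²) = 5.505×10^-21 J = 0.03441 eV.
Need n² > 1.99/0.03441 = 57.83, i.e. n > 7.605.
The smallest integer satisfying this is n = 8.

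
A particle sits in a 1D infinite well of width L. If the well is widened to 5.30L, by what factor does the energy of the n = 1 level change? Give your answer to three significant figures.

E_n ∝ 1/L², so the energy scales by 1/5.30² = 0.0356.

0.0356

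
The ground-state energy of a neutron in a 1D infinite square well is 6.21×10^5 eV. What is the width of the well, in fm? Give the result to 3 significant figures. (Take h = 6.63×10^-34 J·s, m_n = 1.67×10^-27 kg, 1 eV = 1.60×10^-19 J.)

From E_n = n²h²/(8m_nL²), L = n·h/√(8m_nE_n).
E_1 = 6.21×10^5 eV = 9.936×10^-14 J, so L = 1·6.63×10^-34/√(8·1.67×10^-27·9.936×10^-14) = 1.82×10^-14 m = 18.2 fm.

L = 18.2 fm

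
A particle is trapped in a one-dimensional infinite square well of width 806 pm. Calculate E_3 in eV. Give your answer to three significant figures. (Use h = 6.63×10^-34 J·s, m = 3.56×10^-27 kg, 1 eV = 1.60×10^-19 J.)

For an infinite well E_n = n²h²/(8mL²), so E_1 = h²/(8mL²) = (6.63×10^-34)²/(8·3.56×10^-27·(8.06×10^-10 m)²) = 2.376×10^-23 J.
Then E_3 = 3²·E_1 = 9·2.376×10^-23 J = 2.138×10^-22 J.
Converting, E_3 = 2.138×10^-22 J / (1.60×10^-19 J/eV) = 0.00134 eV.

E_3 = 0.00134 eV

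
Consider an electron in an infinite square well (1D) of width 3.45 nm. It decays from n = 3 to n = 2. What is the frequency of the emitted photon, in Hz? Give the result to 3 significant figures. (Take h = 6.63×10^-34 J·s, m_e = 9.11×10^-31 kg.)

E_1 = h²/(8m_eL²) = 5.067×10^-21 J and ΔE = (3² − 2²)E_1 = 2.534×10^-20 J.
f = ΔE/h = 2.534×10^-20/6.63×10^-34 = 3.82×10^13 Hz.

f = 3.82×10^13 Hz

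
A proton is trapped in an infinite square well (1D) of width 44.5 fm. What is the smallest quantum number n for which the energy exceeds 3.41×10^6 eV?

E_1 = h²/(8m_pL²) = 1.657×10^-14 J = 1.034×10^5 eV.
Need n² > 3.41×10^6/1.034×10^5 = 32.98, i.e. n > 5.743.
The smallest integer satisfying this is n = 6.

n = 6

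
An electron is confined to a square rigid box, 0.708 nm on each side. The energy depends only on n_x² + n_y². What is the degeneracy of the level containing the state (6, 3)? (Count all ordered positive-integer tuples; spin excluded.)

degeneracy = 2

The level has n_x² + n_y² = 45. The ordered positive-integer solutions are (3, 6), (6, 3).
That gives 2 states.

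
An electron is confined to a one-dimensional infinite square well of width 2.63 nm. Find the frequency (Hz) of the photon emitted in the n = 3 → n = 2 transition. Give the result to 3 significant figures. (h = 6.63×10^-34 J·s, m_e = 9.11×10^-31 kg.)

f = 6.58×10^13 Hz

E_1 = h²/(8m_eL²) = 8.720×10^-21 J and ΔE = (3² − 2²)E_1 = 4.360×10^-20 J.
f = ΔE/h = 4.360×10^-20/6.63×10^-34 = 6.58×10^13 Hz.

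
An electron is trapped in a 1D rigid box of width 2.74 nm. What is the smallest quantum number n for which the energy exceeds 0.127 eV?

E_1 = h²/(8m_eL²) = 8.025×10^-21 J = 0.05009 eV.
Need n² > 0.127/0.05009 = 2.535, i.e. n > 1.592.
The smallest integer satisfying this is n = 2.

n = 2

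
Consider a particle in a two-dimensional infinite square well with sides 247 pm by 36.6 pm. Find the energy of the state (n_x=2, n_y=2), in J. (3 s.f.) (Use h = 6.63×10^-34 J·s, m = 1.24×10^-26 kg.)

E = 1.35×10^-20 J

For a 2D rectangular well E = (h²/8m)·Σ n_i²/L_i² = (6.63×10^-34)²/(8·1.24×10^-26) · [2²/(247 pm)² + 2²/(36.6 pm)²].
Evaluating gives E = 1.35×10^-20 J.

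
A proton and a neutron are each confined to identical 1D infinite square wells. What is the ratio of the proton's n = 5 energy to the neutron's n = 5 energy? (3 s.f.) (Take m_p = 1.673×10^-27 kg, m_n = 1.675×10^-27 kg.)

E_n ∝ 1/m at fixed n and L, so the ratio is m_n/m_p = 1.675×10^-27/1.673×10^-27 = 1.00.

1.00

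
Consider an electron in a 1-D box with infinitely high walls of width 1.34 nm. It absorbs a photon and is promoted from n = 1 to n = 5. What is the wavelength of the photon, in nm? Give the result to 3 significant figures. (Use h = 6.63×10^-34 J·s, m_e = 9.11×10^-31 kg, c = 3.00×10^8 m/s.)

E_1 = h²/(8m_eL²) = 3.359×10^-20 J, so ΔE = (5² − 1²)E_1 = 8.062×10^-19 J.
λ = hc/ΔE = (6.63×10^-34·3.00×10^8)/8.062×10^-19 = 2.47×10^-7 m = 247 nm.

λ = 247 nm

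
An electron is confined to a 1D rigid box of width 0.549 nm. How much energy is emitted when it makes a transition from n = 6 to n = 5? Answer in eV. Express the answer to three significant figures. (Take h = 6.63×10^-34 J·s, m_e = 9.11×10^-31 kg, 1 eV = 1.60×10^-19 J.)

|ΔE| = 13.8 eV

E_1 = h²/(8m_eL²) = 2.001×10^-19 J.
|ΔE| = |6² − 5²|·E_1 = 11·2.001×10^-19 J = 2.201×10^-18 J = 13.8 eV.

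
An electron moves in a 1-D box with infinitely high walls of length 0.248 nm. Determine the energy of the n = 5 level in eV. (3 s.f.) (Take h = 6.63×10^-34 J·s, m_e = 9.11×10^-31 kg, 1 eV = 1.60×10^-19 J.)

E_5 = 153 eV

For an infinite well E_n = n²h²/(8m_eL²), so E_1 = h²/(8m_eL²) = (6.63×10^-34)²/(8·9.11×10^-31·(2.48×10^-10 m)²) = 9.807×10^-19 J.
Then E_5 = 5²·E_1 = 25·9.807×10^-19 J = 2.452×10^-17 J.
Converting, E_5 = 2.452×10^-17 J / (1.60×10^-19 J/eV) = 153 eV.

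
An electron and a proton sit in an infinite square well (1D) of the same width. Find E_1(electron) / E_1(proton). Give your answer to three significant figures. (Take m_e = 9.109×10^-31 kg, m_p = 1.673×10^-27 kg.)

E_n ∝ 1/m at fixed n and L, so the ratio is m_p/m_e = 1.673×10^-27/9.109×10^-31 = 1.84×10^3.

1.84×10^3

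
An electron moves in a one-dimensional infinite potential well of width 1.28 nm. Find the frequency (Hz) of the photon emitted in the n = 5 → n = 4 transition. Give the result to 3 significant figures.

E_1 = h²/(8m_eL²) = 3.677×10^-20 J and ΔE = (5² − 4²)E_1 = 3.309×10^-19 J.
f = ΔE/h = 3.309×10^-19/6.626×10^-34 = 4.99×10^14 Hz.

f = 4.99×10^14 Hz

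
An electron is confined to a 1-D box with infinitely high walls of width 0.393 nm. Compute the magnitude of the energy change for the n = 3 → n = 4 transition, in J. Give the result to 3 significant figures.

E_1 = h²/(8m_eL²) = 3.901×10^-19 J.
|ΔE| = |3² − 4²|·E_1 = 7·3.901×10^-19 J = 2.73×10^-18 J.

|ΔE| = 2.73×10^-18 J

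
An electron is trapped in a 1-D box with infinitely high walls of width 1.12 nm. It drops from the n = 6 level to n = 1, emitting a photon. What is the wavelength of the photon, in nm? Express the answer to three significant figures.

E_1 = h²/(8m_eL²) = 4.803×10^-20 J, so ΔE = (6² − 1²)E_1 = 1.681×10^-18 J.
λ = hc/ΔE = (6.626×10^-34·2.998×10^8)/1.681×10^-18 = 1.18×10^-7 m = 118 nm.

λ = 118 nm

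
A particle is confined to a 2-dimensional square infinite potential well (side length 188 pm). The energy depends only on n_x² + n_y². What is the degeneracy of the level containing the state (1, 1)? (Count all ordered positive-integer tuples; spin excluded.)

degeneracy = 1

The level has n_x² + n_y² = 2. The ordered positive-integer solutions are (1, 1).
That gives 1 state.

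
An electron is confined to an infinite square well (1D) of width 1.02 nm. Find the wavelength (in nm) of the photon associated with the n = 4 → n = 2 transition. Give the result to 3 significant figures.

E_1 = h²/(8m_eL²) = 5.791×10^-20 J, so ΔE = (4² − 2²)E_1 = 6.949×10^-19 J.
λ = hc/ΔE = (6.626×10^-34·2.998×10^8)/6.949×10^-19 = 2.86×10^-7 m = 286 nm.

λ = 286 nm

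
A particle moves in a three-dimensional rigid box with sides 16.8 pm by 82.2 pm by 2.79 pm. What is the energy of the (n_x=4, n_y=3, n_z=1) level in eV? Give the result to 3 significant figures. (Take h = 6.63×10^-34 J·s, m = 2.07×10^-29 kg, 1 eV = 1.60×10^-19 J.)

For a 3D rectangular well E = (h²/8m)·Σ n_i²/L_i² = (6.63×10^-34)²/(8·2.07×10^-29) · [4²/(16.8 pm)² + 3²/(82.2 pm)² + 1²/(2.79 pm)²].
Evaluating gives E = 4.950×10^-16 J = 3.09×10^3 eV.

E = 3.09×10^3 eV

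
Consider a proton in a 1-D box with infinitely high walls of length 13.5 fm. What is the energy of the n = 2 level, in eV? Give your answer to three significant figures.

E_2 = 4.49×10^6 eV

For an infinite well E_n = n²h²/(8m_pL²), so E_1 = h²/(8m_pL²) = (6.626×10^-34)²/(8·1.673×10^-27·(1.35×10^-14 m)²) = 1.800×10^-13 J.
Then E_2 = 2²·E_1 = 4·1.800×10^-13 J = 7.200×10^-13 J.
Converting, E_2 = 7.200×10^-13 J / (1.602×10^-19 J/eV) = 4.49×10^6 eV.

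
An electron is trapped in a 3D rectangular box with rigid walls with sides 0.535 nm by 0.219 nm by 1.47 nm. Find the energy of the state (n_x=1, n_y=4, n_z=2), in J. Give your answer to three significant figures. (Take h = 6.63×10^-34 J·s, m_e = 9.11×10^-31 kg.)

For a 3D rectangular well E = (h²/8m_e)·Σ n_i²/L_i² = (6.63×10^-34)²/(8·9.11×10^-31) · [1²/(0.535 nm)² + 4²/(0.219 nm)² + 2²/(1.47 nm)²].
Evaluating gives E = 2.04×10^-17 J.

E = 2.04×10^-17 J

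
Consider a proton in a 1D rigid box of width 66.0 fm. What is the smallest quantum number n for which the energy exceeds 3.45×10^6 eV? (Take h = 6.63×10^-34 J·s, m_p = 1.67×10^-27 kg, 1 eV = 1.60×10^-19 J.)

E_1 = h²/(8m_pL²) = 7.553×10^-15 J = 4.721×10^4 eV.
Need n² > 3.45×10^6/4.721×10^4 = 73.08, i.e. n > 8.549.
The smallest integer satisfying this is n = 9.

n = 9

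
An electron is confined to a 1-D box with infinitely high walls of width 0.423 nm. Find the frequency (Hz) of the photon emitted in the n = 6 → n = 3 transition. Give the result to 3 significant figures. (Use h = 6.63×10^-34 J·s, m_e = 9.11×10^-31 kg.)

f = 1.37×10^16 Hz

E_1 = h²/(8m_eL²) = 3.371×10^-19 J and ΔE = (6² − 3²)E_1 = 9.102×10^-18 J.
f = ΔE/h = 9.102×10^-18/6.63×10^-34 = 1.37×10^16 Hz.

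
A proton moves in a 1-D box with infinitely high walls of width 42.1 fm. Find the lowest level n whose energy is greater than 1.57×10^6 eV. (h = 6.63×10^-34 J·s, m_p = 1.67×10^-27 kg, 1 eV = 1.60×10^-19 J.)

n = 4

E_1 = h²/(8m_pL²) = 1.856×10^-14 J = 1.160×10^5 eV.
Need n² > 1.57×10^6/1.160×10^5 = 13.53, i.e. n > 3.678.
The smallest integer satisfying this is n = 4.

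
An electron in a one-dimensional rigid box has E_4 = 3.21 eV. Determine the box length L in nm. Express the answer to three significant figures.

L = 1.37 nm

From E_n = n²h²/(8m_eL²), L = n·h/√(8m_eE_n).
E_4 = 3.21 eV = 5.142×10^-19 J, so L = 4·6.626×10^-34/√(8·9.109×10^-31·5.142×10^-19) = 1.37×10^-9 m = 1.37 nm.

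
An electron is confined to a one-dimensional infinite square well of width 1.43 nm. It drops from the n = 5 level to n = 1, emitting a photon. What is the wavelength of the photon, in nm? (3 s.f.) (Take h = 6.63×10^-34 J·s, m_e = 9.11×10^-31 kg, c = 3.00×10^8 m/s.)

λ = 281 nm

E_1 = h²/(8m_eL²) = 2.949×10^-20 J, so ΔE = (5² − 1²)E_1 = 7.078×10^-19 J.
λ = hc/ΔE = (6.63×10^-34·3.00×10^8)/7.078×10^-19 = 2.81×10^-7 m = 281 nm.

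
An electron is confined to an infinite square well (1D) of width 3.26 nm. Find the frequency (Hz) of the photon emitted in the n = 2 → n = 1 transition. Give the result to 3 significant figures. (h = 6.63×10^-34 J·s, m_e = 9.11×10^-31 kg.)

f = 2.57×10^13 Hz

E_1 = h²/(8m_eL²) = 5.675×10^-21 J and ΔE = (2² − 1²)E_1 = 1.702×10^-20 J.
f = ΔE/h = 1.702×10^-20/6.63×10^-34 = 2.57×10^13 Hz.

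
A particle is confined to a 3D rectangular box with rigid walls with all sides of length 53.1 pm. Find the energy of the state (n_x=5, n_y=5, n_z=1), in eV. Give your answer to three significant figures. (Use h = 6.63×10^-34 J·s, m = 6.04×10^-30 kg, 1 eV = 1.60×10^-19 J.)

E = 1.03×10^3 eV

For a 3D rectangular well E = (h²/8m)·Σ n_i²/L_i² = (6.63×10^-34)²/(8·6.04×10^-30) · [5²/(53.1 pm)² + 5²/(53.1 pm)² + 1²/(53.1 pm)²].
Evaluating gives E = 1.645×10^-16 J = 1.03×10^3 eV.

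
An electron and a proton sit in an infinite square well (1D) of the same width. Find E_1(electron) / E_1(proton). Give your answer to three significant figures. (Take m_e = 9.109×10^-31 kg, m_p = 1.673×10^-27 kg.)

1.84×10^3

E_n ∝ 1/m at fixed n and L, so the ratio is m_p/m_e = 1.673×10^-27/9.109×10^-31 = 1.84×10^3.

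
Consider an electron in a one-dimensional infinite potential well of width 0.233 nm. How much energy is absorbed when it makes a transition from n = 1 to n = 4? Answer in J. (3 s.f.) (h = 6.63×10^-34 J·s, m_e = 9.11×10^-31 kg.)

|ΔE| = 1.67×10^-17 J

E_1 = h²/(8m_eL²) = 1.111×10^-18 J.
|ΔE| = |1² − 4²|·E_1 = 15·1.111×10^-18 J = 1.67×10^-17 J.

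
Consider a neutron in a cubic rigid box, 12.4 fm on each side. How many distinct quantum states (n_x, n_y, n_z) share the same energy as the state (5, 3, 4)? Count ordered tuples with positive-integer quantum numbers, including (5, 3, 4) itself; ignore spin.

The level has n_x² + n_y² + n_z² = 50. The ordered positive-integer solutions are (3, 4, 5), (3, 5, 4), (4, 3, 5), (4, 5, 3), (5, 3, 4), (5, 4, 3).
That gives 6 states.

degeneracy = 6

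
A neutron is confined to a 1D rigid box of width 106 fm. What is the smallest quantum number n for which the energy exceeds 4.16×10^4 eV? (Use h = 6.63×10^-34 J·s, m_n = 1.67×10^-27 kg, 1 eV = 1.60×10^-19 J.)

n = 2

E_1 = h²/(8m_nL²) = 2.928×10^-15 J = 1.830×10^4 eV.
Need n² > 4.16×10^4/1.830×10^4 = 2.273, i.e. n > 1.508.
The smallest integer satisfying this is n = 2.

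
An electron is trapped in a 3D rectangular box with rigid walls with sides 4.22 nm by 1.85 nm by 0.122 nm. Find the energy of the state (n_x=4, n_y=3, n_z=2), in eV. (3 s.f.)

E = 102 eV

For a 3D rectangular well E = (h²/8m_e)·Σ n_i²/L_i² = (6.626×10^-34)²/(8·9.109×10^-31) · [4²/(4.22 nm)² + 3²/(1.85 nm)² + 2²/(0.122 nm)²].
Evaluating gives E = 1.640×10^-17 J = 102 eV.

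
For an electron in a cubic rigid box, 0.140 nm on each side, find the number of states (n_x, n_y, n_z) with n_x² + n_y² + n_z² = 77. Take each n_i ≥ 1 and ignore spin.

The level has n_x² + n_y² + n_z² = 77. The ordered positive-integer solutions are (2, 3, 8), (2, 8, 3), (3, 2, 8), (3, 8, 2), (4, 5, 6), (4, 6, 5), (5, 4, 6), (5, 6, 4), (6, 4, 5), (6, 5, 4), (8, 2, 3), (8, 3, 2).
That gives 12 states.

degeneracy = 12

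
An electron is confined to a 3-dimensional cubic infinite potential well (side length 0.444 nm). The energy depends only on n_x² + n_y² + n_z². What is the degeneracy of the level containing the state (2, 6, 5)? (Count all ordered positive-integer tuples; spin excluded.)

degeneracy = 6

The level has n_x² + n_y² + n_z² = 65. The ordered positive-integer solutions are (2, 5, 6), (2, 6, 5), (5, 2, 6), (5, 6, 2), (6, 2, 5), (6, 5, 2).
That gives 6 states.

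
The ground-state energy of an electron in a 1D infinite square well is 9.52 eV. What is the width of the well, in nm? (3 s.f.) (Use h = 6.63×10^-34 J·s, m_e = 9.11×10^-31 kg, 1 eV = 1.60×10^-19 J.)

From E_n = n²h²/(8m_eL²), L = n·h/√(8m_eE_n).
E_1 = 9.52 eV = 1.523×10^-18 J, so L = 1·6.63×10^-34/√(8·9.11×10^-31·1.523×10^-18) = 1.99×10^-10 m = 0.199 nm.

L = 0.199 nm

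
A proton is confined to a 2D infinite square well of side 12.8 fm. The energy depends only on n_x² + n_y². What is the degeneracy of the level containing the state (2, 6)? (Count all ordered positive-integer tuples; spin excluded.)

degeneracy = 2

The level has n_x² + n_y² = 40. The ordered positive-integer solutions are (2, 6), (6, 2).
That gives 2 states.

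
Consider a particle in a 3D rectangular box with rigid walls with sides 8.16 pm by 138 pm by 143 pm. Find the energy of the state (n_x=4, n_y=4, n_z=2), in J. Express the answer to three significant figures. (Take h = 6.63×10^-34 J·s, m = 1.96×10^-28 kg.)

E = 6.77×10^-17 J

For a 3D rectangular well E = (h²/8m)·Σ n_i²/L_i² = (6.63×10^-34)²/(8·1.96×10^-28) · [4²/(8.16 pm)² + 4²/(138 pm)² + 2²/(143 pm)²].
Evaluating gives E = 6.77×10^-17 J.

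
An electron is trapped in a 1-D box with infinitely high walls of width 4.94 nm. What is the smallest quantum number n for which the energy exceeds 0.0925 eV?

E_1 = h²/(8m_eL²) = 2.469×10^-21 J = 0.01541 eV.
Need n² > 0.0925/0.01541 = 6.003, i.e. n > 2.450.
The smallest integer satisfying this is n = 3.

n = 3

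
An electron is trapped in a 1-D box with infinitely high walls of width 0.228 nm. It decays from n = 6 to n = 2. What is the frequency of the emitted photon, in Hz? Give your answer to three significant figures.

f = 5.60×10^16 Hz

E_1 = h²/(8m_eL²) = 1.159×10^-18 J and ΔE = (6² − 2²)E_1 = 3.709×10^-17 J.
f = ΔE/h = 3.709×10^-17/6.626×10^-34 = 5.60×10^16 Hz.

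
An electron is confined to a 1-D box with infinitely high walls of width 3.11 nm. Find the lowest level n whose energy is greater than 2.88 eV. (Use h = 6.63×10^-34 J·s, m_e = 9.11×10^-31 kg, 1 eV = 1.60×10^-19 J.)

n = 9

E_1 = h²/(8m_eL²) = 6.236×10^-21 J = 0.03898 eV.
Need n² > 2.88/0.03898 = 73.88, i.e. n > 8.595.
The smallest integer satisfying this is n = 9.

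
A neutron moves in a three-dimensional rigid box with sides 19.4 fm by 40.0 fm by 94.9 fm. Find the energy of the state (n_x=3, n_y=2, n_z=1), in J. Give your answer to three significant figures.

E = 8.69×10^-13 J

For a 3D rectangular well E = (h²/8m_n)·Σ n_i²/L_i² = (6.626×10^-34)²/(8·1.675×10^-27) · [3²/(19.4 fm)² + 2²/(40.0 fm)² + 1²/(94.9 fm)²].
Evaluating gives E = 8.69×10^-13 J.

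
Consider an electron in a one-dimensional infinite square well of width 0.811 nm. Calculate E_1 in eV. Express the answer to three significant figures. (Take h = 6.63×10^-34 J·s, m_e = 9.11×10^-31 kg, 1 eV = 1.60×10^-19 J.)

E_1 = 0.573 eV

For an infinite well E_n = n²h²/(8m_eL²), so E_1 = h²/(8m_eL²) = (6.63×10^-34)²/(8·9.11×10^-31·(8.11×10^-10 m)²) = 9.170×10^-20 J.
Converting, E_1 = 9.170×10^-20 J / (1.60×10^-19 J/eV) = 0.573 eV.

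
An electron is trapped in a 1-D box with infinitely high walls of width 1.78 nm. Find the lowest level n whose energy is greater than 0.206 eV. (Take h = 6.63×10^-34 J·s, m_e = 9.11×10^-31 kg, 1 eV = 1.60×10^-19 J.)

n = 2

E_1 = h²/(8m_eL²) = 1.904×10^-20 J = 0.1190 eV.
Need n² > 0.206/0.1190 = 1.731, i.e. n > 1.316.
The smallest integer satisfying this is n = 2.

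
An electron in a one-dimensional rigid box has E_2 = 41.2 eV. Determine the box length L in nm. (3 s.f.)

From E_n = n²h²/(8m_eL²), L = n·h/√(8m_eE_n).
E_2 = 41.2 eV = 6.600×10^-18 J, so L = 2·6.626×10^-34/√(8·9.109×10^-31·6.600×10^-18) = 1.91×10^-10 m = 0.191 nm.

L = 0.191 nm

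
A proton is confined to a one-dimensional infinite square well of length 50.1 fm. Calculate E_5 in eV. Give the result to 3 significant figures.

For an infinite well E_n = n²h²/(8m_pL²), so E_1 = h²/(8m_pL²) = (6.626×10^-34)²/(8·1.673×10^-27·(5.01×10^-14 m)²) = 1.307×10^-14 J.
Then E_5 = 5²·E_1 = 25·1.307×10^-14 J = 3.267×10^-13 J.
Converting, E_5 = 3.267×10^-13 J / (1.602×10^-19 J/eV) = 2.04×10^6 eV.

E_5 = 2.04×10^6 eV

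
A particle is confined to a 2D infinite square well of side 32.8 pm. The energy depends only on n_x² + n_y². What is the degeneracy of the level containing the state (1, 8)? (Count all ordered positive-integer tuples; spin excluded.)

degeneracy = 4

The level has n_x² + n_y² = 65. The ordered positive-integer solutions are (1, 8), (4, 7), (7, 4), (8, 1).
That gives 4 states.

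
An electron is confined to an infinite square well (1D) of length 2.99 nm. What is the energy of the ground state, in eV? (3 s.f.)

For an infinite well E_n = n²h²/(8m_eL²), so E_1 = h²/(8m_eL²) = (6.626×10^-34)²/(8·9.109×10^-31·(2.99×10^-9 m)²) = 6.739×10^-21 J.
Converting, E_1 = 6.739×10^-21 J / (1.602×10^-19 J/eV) = 0.0421 eV.

E_1 = 0.0421 eV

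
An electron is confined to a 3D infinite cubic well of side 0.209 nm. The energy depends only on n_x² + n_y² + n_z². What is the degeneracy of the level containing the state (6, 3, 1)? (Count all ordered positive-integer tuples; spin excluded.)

degeneracy = 6

The level has n_x² + n_y² + n_z² = 46. The ordered positive-integer solutions are (1, 3, 6), (1, 6, 3), (3, 1, 6), (3, 6, 1), (6, 1, 3), (6, 3, 1).
That gives 6 states.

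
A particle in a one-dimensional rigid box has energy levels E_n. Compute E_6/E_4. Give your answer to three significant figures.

E_n ∝ n², so E_6/E_4 = 6²/4² = 36/16 = 2.25.

2.25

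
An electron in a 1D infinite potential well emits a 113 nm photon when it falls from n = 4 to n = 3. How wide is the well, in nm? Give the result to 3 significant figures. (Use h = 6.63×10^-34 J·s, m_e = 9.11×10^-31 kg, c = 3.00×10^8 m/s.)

L = 0.490 nm

The photon carries ΔE = hc/λ = 6.63×10^-34·3.00×10^8/1.13×10^-7 m = 1.760×10^-18 J.
Since ΔE = (4² − 3²)E_1, E_1 = 2.514×10^-19 J, and L = h/√(8m_eE_1) = 4.90×10^-10 m = 0.490 nm.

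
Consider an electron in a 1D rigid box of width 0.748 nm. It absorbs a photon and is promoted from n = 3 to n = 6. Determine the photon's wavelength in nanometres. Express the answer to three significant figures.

λ = 68.3 nm

E_1 = h²/(8m_eL²) = 1.077×10^-19 J, so ΔE = (6² − 3²)E_1 = 2.908×10^-18 J.
λ = hc/ΔE = (6.626×10^-34·2.998×10^8)/2.908×10^-18 = 6.83×10^-8 m = 68.3 nm.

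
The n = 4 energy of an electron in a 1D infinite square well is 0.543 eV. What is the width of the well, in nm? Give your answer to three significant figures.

L = 3.33 nm

From E_n = n²h²/(8m_eL²), L = n·h/√(8m_eE_n).
E_4 = 0.543 eV = 8.699×10^-20 J, so L = 4·6.626×10^-34/√(8·9.109×10^-31·8.699×10^-20) = 3.33×10^-9 m = 3.33 nm.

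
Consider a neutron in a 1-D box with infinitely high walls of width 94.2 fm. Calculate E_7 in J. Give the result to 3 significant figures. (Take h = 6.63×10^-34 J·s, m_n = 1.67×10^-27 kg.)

For an infinite well E_n = n²h²/(8m_nL²), so E_1 = h²/(8m_nL²) = (6.63×10^-34)²/(8·1.67×10^-27·(9.42×10^-14 m)²) = 3.708×10^-15 J.
Then E_7 = 7²·E_1 = 49·3.708×10^-15 J = 1.82×10^-13 J.

E_7 = 1.82×10^-13 J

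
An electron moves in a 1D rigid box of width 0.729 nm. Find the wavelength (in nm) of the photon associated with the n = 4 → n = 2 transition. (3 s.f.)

λ = 146 nm

E_1 = h²/(8m_eL²) = 1.134×10^-19 J, so ΔE = (4² − 2²)E_1 = 1.361×10^-18 J.
λ = hc/ΔE = (6.626×10^-34·2.998×10^8)/1.361×10^-18 = 1.46×10^-7 m = 146 nm.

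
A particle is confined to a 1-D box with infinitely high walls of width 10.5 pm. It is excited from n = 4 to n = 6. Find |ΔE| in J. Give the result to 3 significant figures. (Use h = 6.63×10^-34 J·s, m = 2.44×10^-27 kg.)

E_1 = h²/(8mL²) = 2.043×10^-19 J.
|ΔE| = |4² − 6²|·E_1 = 20·2.043×10^-19 J = 4.09×10^-18 J.

|ΔE| = 4.09×10^-18 J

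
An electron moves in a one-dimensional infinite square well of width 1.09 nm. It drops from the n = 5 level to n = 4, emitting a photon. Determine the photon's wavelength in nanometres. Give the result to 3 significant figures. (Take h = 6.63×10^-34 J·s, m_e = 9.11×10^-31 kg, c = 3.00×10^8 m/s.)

λ = 435 nm

E_1 = h²/(8m_eL²) = 5.077×10^-20 J, so ΔE = (5² − 4²)E_1 = 4.569×10^-19 J.
λ = hc/ΔE = (6.63×10^-34·3.00×10^8)/4.569×10^-19 = 4.35×10^-7 m = 435 nm.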